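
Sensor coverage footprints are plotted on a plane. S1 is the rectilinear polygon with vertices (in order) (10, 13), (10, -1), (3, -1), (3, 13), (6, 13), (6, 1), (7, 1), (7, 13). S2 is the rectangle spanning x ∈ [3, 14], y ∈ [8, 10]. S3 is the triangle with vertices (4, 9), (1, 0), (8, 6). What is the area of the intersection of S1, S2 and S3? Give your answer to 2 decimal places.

0.83

The intersection is the polygon with vertices (3.667,8), (4,9), (5.333,8).
By the shoelace formula its area is 0.83.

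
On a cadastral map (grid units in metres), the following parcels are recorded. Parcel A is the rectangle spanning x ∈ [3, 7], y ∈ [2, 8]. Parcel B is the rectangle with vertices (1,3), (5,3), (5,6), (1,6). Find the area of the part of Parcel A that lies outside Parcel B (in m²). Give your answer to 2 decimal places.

18.00

|Parcel A∩Parcel B|: x∈[3,5], y∈[3,6] → 2·3 = 6.
|Parcel A| = 24.
|Parcel A ∖ Parcel B| = |Parcel A| − |Parcel A∩Parcel B| = 24 − 6 = 18.00.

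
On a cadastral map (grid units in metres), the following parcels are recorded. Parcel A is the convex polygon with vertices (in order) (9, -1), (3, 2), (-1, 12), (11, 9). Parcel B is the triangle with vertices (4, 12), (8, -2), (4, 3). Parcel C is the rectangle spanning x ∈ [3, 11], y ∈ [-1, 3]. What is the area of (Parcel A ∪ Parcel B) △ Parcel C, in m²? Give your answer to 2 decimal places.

85.43

|Parcel A ∪ Parcel B| = 88.3654.
|(Parcel A ∪ Parcel B) ∩ Parcel C| = 17.4679.
|(Parcel A ∪ Parcel B) △ Parcel C| = 88.3654 + 32 − 34.9357 = 85.43.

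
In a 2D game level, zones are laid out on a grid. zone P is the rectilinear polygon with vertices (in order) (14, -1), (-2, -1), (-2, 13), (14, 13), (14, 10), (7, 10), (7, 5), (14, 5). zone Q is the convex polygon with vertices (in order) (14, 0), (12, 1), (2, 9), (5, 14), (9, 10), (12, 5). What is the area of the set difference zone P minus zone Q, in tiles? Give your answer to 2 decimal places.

|zone P| = 189, |zone P∩zone Q| = 40.7.
|zone P ∖ zone Q| = |zone P| − |zone P∩zone Q| = 189 − 40.7 = 148.30.

148.30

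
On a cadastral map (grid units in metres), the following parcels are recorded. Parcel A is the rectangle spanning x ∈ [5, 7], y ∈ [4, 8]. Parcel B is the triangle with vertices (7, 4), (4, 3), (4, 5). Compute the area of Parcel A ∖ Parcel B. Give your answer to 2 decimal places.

7.33

|Parcel A| = 8, |Parcel A∩Parcel B| = 0.6667.
|Parcel A ∖ Parcel B| = |Parcel A| − |Parcel A∩Parcel B| = 8 − 0.6667 = 7.33.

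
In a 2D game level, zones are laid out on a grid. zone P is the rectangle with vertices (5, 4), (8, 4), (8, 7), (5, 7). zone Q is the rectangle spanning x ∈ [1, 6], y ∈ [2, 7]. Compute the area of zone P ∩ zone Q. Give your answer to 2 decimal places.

|zone P∩zone Q|: x∈[5,6], y∈[4,7] → 1·3 = 3.

3.00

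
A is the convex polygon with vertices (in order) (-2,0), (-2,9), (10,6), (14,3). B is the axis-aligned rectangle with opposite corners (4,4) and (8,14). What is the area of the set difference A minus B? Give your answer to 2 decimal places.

|A| = 84, |A∩B| = 12.
|A ∖ B| = |A| − |A∩B| = 84 − 12 = 72.00.

72.00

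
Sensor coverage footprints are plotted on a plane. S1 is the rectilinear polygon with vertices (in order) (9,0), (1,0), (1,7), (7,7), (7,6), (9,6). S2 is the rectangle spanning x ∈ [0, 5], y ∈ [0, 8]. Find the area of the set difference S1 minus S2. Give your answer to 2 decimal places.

|S1| = 54, |S1∩S2| = 28.
|S1 ∖ S2| = |S1| − |S1∩S2| = 54 − 28 = 26.00.

26.00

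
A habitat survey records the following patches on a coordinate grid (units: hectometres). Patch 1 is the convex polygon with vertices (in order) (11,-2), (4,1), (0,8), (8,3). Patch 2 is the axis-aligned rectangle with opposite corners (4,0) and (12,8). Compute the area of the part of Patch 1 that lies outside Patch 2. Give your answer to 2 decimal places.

|Patch 1| = 31, |Patch 1∩Patch 2| = 18.5333.
|Patch 1 ∖ Patch 2| = |Patch 1| − |Patch 1∩Patch 2| = 31 − 18.5333 = 12.47.

12.47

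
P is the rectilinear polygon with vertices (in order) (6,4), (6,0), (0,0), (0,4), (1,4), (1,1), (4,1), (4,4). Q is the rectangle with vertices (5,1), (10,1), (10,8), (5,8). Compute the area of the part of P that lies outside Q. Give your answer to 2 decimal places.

12.00

|P| = 15, |P∩Q| = 3.
|P ∖ Q| = |P| − |P∩Q| = 15 − 3 = 12.00.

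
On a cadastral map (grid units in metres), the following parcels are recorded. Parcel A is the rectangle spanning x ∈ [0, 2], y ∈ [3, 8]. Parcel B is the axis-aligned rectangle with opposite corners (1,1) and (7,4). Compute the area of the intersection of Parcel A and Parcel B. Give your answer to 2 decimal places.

|Parcel A∩Parcel B|: x∈[1,2], y∈[3,4] → 1·1 = 1.

1.00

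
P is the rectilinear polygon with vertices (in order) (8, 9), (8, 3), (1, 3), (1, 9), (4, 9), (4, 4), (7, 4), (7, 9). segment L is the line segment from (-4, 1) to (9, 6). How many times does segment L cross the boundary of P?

The segment meets the boundary at (8,5.615), (7,5.231), (4,4.077), (1.2,3).

4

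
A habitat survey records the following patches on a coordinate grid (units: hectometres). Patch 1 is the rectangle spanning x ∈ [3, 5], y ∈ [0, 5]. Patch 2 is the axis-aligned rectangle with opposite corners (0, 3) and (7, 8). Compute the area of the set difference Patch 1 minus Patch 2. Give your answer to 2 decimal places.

6.00

|Patch 1∩Patch 2|: x∈[3,5], y∈[3,5] → 2·2 = 4.
|Patch 1| = 10.
|Patch 1 ∖ Patch 2| = |Patch 1| − |Patch 1∩Patch 2| = 10 − 4 = 6.00.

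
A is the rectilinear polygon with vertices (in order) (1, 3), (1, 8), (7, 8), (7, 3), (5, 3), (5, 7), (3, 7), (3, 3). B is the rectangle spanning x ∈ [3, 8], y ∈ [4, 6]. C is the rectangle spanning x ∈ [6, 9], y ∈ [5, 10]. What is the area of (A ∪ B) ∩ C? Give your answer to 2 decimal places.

4.00

The region (A ∪ B) ∩ C is the polygon with vertices (7,8), (7,6), (8,6), (8,5), (6,5), (6,8).
By the shoelace formula its area is 4.00.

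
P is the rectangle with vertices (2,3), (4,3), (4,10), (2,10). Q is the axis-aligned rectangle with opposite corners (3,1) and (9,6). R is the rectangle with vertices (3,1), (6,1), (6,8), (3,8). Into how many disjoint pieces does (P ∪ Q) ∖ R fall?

(P ∪ Q) ∖ R splits into 2 disjoint pieces (area 9, area 15).

2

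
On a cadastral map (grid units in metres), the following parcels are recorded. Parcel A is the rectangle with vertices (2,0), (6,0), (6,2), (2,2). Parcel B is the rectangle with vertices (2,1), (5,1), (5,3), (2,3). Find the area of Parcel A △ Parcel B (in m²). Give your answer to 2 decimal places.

8.00

|Parcel A∩Parcel B|: x∈[2,5], y∈[1,2] → 3·1 = 3.
|Parcel A △ Parcel B| = |Parcel A| + |Parcel B| − 2·|Parcel A∩Parcel B| = 8 + 6 − 6 = 8.00.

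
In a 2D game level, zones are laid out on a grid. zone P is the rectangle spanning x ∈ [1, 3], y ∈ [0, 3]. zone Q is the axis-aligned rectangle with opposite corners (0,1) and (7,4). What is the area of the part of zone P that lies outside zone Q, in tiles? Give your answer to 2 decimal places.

|zone P∩zone Q|: x∈[1,3], y∈[1,3] → 2·2 = 4.
|zone P| = 6.
|zone P ∖ zone Q| = |zone P| − |zone P∩zone Q| = 6 − 4 = 2.00.

2.00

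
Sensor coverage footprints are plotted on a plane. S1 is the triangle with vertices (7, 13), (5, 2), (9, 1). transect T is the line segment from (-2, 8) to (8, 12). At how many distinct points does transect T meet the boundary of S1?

2

The segment meets the boundary at (7.219,11.688), (6.725,11.49).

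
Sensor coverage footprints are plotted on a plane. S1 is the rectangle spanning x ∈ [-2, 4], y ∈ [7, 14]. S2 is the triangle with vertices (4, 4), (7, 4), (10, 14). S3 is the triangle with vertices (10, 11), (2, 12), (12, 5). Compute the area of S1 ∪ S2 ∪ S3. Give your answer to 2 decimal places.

75.02

By inclusion–exclusion:
Individual areas: |S1| = 42, |S2| = 15, |S3| = 23.
|S1∩S2| = 0.
|S1∩S3| = 1.15.
|S2∩S3| = 3.8321.
|S1∩S2∩S3| = 0.
|S1 ∪ S2 ∪ S3| = 80 − 4.9821 + 0 = 75.02.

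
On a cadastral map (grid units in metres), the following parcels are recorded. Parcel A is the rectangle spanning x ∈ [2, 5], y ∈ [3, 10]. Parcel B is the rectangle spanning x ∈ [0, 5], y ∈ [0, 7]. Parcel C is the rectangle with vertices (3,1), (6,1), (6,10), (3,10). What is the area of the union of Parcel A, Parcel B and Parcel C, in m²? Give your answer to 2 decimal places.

By inclusion–exclusion:
Individual areas: |Parcel A| = 21, |Parcel B| = 35, |Parcel C| = 27.
|Parcel A∩Parcel B|: x∈[2,5], y∈[3,7] → 3·4 = 12.
|Parcel A∩Parcel C|: x∈[3,5], y∈[3,10] → 2·7 = 14.
|Parcel B∩Parcel C|: x∈[3,5], y∈[1,7] → 2·6 = 12.
|Parcel A∩Parcel B∩Parcel C| = 8.
|Parcel A ∪ Parcel B ∪ Parcel C| = 83 − 38 + 8 = 53.00.

53.00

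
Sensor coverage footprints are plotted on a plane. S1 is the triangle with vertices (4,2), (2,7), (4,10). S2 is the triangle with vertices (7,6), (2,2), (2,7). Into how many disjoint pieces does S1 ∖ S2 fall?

S1 ∖ S2 splits into 2 disjoint pieces (area 0.3879, area 3.4).

2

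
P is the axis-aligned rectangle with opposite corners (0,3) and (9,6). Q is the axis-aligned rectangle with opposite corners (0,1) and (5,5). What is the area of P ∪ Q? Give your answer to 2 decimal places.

By inclusion–exclusion:
Individual areas: |P| = 27, |Q| = 20.
|P∩Q|: x∈[0,5], y∈[3,5] → 5·2 = 10.
|P ∪ Q| = 47 − 10 = 37.00.

37.00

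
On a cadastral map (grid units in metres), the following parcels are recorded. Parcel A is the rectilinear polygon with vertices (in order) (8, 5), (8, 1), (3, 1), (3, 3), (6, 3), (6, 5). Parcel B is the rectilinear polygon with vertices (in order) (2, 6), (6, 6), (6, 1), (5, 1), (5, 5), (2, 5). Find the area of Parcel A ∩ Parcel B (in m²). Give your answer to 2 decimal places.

2.00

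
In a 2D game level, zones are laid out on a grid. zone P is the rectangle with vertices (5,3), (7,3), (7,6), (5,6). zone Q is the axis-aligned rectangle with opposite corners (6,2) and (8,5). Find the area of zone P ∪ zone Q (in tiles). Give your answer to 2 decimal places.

By inclusion–exclusion:
Individual areas: |zone P| = 6, |zone Q| = 6.
|zone P∩zone Q|: x∈[6,7], y∈[3,5] → 1·2 = 2.
|zone P ∪ zone Q| = 12 − 2 = 10.00.

10.00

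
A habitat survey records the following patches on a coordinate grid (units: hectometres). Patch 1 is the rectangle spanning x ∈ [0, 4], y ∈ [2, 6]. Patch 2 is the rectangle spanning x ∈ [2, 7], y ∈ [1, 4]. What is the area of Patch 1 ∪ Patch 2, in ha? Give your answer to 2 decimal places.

27.00

By inclusion–exclusion:
Individual areas: |Patch 1| = 16, |Patch 2| = 15.
|Patch 1∩Patch 2|: x∈[2,4], y∈[2,4] → 2·2 = 4.
|Patch 1 ∪ Patch 2| = 31 − 4 = 27.00.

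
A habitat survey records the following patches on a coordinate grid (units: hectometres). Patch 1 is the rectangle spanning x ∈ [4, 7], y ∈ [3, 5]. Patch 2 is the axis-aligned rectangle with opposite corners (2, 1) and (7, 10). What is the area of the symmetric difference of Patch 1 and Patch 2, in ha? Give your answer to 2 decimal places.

|Patch 1∩Patch 2|: x∈[4,7], y∈[3,5] → 3·2 = 6.
|Patch 1 △ Patch 2| = |Patch 1| + |Patch 2| − 2·|Patch 1∩Patch 2| = 6 + 45 − 12 = 39.00.

39.00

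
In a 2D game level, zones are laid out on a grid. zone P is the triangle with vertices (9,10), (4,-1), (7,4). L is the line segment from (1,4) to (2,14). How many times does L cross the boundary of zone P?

0

The segment lies entirely outside zone P and never meets its boundary.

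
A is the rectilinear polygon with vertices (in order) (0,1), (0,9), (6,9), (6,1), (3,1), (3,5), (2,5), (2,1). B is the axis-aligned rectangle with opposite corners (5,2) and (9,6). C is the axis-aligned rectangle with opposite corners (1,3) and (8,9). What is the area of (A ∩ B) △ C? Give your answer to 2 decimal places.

|A ∩ B| = 4.
|(A ∩ B) ∩ C| = 3.
|(A ∩ B) △ C| = 4 + 42 − 6 = 40.00.

40.00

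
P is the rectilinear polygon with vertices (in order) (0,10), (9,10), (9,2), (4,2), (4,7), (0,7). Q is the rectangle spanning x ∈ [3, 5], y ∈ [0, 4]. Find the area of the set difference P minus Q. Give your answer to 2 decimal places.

50.00

|P| = 52, |P∩Q| = 2.
|P ∖ Q| = |P| − |P∩Q| = 52 − 2 = 50.00.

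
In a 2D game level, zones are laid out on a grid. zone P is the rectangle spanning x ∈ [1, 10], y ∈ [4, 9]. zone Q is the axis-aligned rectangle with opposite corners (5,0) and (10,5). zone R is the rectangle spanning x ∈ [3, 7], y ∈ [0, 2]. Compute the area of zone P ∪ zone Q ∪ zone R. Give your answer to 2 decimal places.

By inclusion–exclusion:
Individual areas: |zone P| = 45, |zone Q| = 25, |zone R| = 8.
|zone P∩zone Q|: x∈[5,10], y∈[4,5] → 5·1 = 5.
|zone P∩zone R| = 0 (no overlap).
|zone Q∩zone R|: x∈[5,7], y∈[0,2] → 2·2 = 4.
|zone P∩zone Q∩zone R| = 0.
|zone P ∪ zone Q ∪ zone R| = 78 − 9 + 0 = 69.00.

69.00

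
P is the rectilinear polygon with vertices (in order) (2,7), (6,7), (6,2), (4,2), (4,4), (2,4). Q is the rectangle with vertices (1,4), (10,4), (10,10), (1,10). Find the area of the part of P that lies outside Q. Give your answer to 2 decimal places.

|P| = 16, |P∩Q| = 12.
|P ∖ Q| = |P| − |P∩Q| = 16 − 12 = 4.00.

4.00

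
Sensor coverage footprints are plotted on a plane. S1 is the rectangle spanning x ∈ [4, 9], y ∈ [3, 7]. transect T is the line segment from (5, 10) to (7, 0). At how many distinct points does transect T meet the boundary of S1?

The segment meets the boundary at (6.4,3), (5.6,7).

2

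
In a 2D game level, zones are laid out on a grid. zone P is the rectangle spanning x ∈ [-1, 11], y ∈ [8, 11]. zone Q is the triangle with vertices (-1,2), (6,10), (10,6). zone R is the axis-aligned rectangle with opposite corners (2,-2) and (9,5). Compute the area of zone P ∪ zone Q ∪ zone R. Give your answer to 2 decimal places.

By inclusion–exclusion:
Individual areas: |zone P| = 36, |zone Q| = 30, |zone R| = 49.
|zone P∩zone Q| = 3.75.
|zone P∩zone R| = 0 (no overlap).
|zone Q∩zone R| = 5.0114.
|zone P∩zone Q∩zone R| = 0.
|zone P ∪ zone Q ∪ zone R| = 115 − 8.7614 + 0 = 106.24.

106.24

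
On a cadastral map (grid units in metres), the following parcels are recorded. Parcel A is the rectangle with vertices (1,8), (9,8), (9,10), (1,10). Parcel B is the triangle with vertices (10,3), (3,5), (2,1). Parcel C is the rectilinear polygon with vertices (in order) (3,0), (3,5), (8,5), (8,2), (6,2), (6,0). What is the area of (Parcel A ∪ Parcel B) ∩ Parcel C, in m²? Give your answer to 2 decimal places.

The region (Parcel A ∪ Parcel B) ∩ Parcel C is the polygon with vertices (8,3.571), (8,2.5), (6,2), (3,1.25), (3,5).
By the shoelace formula its area is 12.05.

12.05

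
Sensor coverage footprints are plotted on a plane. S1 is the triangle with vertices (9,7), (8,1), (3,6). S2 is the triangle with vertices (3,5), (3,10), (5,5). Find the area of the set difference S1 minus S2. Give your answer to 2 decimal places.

|S1| = 17.5, |S1∩S2| = 1.5.
|S1 ∖ S2| = |S1| − |S1∩S2| = 17.5 − 1.5 = 16.00.

16.00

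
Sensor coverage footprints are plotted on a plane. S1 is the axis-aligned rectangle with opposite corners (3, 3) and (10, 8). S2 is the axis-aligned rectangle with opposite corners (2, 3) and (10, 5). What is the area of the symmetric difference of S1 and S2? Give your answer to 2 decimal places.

23.00

|S1∩S2|: x∈[3,10], y∈[3,5] → 7·2 = 14.
|S1 △ S2| = |S1| + |S2| − 2·|S1∩S2| = 35 + 16 − 28 = 23.00.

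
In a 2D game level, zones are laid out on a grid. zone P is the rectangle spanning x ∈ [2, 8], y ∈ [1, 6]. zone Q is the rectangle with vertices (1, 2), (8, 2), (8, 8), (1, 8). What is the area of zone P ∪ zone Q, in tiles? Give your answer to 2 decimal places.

By inclusion–exclusion:
Individual areas: |zone P| = 30, |zone Q| = 42.
|zone P∩zone Q|: x∈[2,8], y∈[2,6] → 6·4 = 24.
|zone P ∪ zone Q| = 72 − 24 = 48.00.

48.00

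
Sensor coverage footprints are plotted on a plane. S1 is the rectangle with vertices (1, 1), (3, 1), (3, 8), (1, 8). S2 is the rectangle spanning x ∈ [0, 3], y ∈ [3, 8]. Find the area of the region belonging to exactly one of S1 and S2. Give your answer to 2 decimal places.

9.00

|S1∩S2|: x∈[1,3], y∈[3,8] → 2·5 = 10.
|S1 △ S2| = |S1| + |S2| − 2·|S1∩S2| = 14 + 15 − 20 = 9.00.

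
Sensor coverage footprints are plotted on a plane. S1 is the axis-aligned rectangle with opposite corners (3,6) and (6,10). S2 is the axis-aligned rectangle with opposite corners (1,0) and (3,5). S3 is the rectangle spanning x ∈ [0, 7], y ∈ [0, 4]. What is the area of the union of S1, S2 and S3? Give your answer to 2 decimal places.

By inclusion–exclusion:
Individual areas: |S1| = 12, |S2| = 10, |S3| = 28.
|S1∩S2| = 0 (no overlap).
|S1∩S3| = 0 (no overlap).
|S2∩S3|: x∈[1,3], y∈[0,4] → 2·4 = 8.
|S1∩S2∩S3| = 0.
|S1 ∪ S2 ∪ S3| = 50 − 8 + 0 = 42.00.

42.00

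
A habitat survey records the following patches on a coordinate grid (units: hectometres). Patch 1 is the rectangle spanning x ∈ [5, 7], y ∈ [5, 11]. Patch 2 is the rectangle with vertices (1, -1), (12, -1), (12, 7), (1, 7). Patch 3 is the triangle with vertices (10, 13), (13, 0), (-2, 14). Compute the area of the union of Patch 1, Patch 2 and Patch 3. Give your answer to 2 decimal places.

By inclusion–exclusion:
Individual areas: |Patch 1| = 12, |Patch 2| = 88, |Patch 3| = 76.5.
|Patch 1∩Patch 2|: x∈[5,7], y∈[5,7] → 2·2 = 4.
|Patch 1∩Patch 3| = 8.9333.
|Patch 2∩Patch 3| = 18.8962.
|Patch 1∩Patch 2∩Patch 3| = 1.05.
|Patch 1 ∪ Patch 2 ∪ Patch 3| = 176.5 − 31.8295 + 1.05 = 145.72.

145.72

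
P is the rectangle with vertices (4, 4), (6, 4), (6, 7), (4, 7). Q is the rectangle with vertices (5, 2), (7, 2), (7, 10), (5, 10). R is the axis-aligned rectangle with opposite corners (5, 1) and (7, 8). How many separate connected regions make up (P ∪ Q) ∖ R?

2

(P ∪ Q) ∖ R splits into 2 disjoint pieces (area 3, area 4).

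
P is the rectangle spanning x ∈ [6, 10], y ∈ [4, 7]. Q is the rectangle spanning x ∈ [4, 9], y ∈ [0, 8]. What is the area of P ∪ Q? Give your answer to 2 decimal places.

By inclusion–exclusion:
Individual areas: |P| = 12, |Q| = 40.
|P∩Q|: x∈[6,9], y∈[4,7] → 3·3 = 9.
|P ∪ Q| = 52 − 9 = 43.00.

43.00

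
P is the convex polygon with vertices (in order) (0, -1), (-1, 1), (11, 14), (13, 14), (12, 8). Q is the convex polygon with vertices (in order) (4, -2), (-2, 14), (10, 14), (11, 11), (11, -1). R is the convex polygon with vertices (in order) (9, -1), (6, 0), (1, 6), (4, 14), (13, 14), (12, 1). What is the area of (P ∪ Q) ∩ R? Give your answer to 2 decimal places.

124.14

|P ∪ Q| = 174.9148.
|(P ∪ Q) ∩ R| = 124.14.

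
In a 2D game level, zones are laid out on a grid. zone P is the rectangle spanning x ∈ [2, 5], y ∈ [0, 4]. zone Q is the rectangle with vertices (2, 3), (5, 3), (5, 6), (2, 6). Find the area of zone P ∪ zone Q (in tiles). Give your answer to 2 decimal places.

18.00

By inclusion–exclusion:
Individual areas: |zone P| = 12, |zone Q| = 9.
|zone P∩zone Q|: x∈[2,5], y∈[3,4] → 3·1 = 3.
|zone P ∪ zone Q| = 21 − 3 = 18.00.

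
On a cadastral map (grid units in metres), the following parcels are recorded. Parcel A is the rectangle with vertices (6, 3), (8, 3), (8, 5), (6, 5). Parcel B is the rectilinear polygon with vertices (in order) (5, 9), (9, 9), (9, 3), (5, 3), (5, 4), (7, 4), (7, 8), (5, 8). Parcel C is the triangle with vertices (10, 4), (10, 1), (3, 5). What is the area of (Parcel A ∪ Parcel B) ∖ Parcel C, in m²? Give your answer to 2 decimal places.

12.57

|Parcel A ∪ Parcel B| = 17.
|(Parcel A ∪ Parcel B) ∩ Parcel C| = 4.4286.
|(Parcel A ∪ Parcel B) ∖ Parcel C| = 17 − 4.4286 = 12.57.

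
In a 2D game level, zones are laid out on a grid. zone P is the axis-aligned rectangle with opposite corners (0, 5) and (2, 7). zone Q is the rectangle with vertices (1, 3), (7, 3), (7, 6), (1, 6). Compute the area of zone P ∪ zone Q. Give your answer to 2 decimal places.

21.00

By inclusion–exclusion:
Individual areas: |zone P| = 4, |zone Q| = 18.
|zone P∩zone Q|: x∈[1,2], y∈[5,6] → 1·1 = 1.
|zone P ∪ zone Q| = 22 − 1 = 21.00.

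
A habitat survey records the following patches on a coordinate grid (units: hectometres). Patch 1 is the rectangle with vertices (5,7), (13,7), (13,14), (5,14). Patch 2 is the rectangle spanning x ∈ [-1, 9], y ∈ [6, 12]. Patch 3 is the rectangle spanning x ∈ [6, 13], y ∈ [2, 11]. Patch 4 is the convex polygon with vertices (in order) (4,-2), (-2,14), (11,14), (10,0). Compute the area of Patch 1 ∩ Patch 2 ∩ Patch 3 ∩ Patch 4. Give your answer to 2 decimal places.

12.00

The intersection is the polygon with vertices (6,7), (6,11), (9,11), (9,7).
By the shoelace formula its area is 12.00.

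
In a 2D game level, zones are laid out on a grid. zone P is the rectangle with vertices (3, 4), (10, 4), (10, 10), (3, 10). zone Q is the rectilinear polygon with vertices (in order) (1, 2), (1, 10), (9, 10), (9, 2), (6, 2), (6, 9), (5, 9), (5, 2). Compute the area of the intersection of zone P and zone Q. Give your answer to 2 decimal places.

31.00

The intersection is the polygon with vertices (9,10), (9,4), (6,4), (6,9), (5,9), (5,4), (3,4), (3,10).
By the shoelace formula its area is 31.00.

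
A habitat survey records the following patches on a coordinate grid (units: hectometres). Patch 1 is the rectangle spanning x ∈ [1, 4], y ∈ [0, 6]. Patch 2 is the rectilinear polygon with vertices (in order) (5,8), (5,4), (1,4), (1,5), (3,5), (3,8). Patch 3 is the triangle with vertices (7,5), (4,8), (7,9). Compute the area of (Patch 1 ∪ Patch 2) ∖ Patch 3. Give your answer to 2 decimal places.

|Patch 1 ∪ Patch 2| = 24.
|(Patch 1 ∪ Patch 2) ∩ Patch 3| = 0.5.
|(Patch 1 ∪ Patch 2) ∖ Patch 3| = 24 − 0.5 = 23.50.

23.50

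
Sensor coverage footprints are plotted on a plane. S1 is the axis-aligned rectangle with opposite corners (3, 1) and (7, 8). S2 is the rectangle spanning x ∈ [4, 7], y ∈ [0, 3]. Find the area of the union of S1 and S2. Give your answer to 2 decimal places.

31.00

By inclusion–exclusion:
Individual areas: |S1| = 28, |S2| = 9.
|S1∩S2|: x∈[4,7], y∈[1,3] → 3·2 = 6.
|S1 ∪ S2| = 37 − 6 = 31.00.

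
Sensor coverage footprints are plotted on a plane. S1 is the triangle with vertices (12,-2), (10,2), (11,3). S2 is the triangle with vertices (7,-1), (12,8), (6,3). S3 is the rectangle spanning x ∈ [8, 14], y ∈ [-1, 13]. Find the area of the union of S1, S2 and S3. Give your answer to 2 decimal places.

90.92

By inclusion–exclusion:
Individual areas: |S1| = 3, |S2| = 14.5, |S3| = 84.
|S1∩S2| = 0.
|S1∩S3| = 2.85.
|S2∩S3| = 7.7333.
|S1∩S2∩S3| = 0.
|S1 ∪ S2 ∪ S3| = 101.5 − 10.5833 + 0 = 90.92.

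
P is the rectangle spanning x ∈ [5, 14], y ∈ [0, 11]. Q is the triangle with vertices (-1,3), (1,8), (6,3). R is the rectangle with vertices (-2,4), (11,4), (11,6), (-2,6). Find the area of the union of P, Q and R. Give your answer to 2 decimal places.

By inclusion–exclusion:
Individual areas: |P| = 99, |Q| = 17.5, |R| = 26.
|P∩Q| = 0.5.
|P∩R|: x∈[5,11], y∈[4,6] → 6·2 = 12.
|Q∩R| = 8.4.
|P∩Q∩R| = 0.
|P ∪ Q ∪ R| = 142.5 − 20.9 + 0 = 121.60.

121.60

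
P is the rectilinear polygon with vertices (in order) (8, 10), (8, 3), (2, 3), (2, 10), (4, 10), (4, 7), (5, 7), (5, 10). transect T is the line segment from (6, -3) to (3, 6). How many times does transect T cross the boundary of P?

The segment meets the boundary at (4,3).

1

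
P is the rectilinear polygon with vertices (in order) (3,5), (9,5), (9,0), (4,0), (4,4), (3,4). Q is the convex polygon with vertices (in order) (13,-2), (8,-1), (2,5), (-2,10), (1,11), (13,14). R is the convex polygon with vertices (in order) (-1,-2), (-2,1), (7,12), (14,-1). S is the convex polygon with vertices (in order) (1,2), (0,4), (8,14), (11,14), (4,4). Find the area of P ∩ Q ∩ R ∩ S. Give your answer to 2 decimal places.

The intersection is the polygon with vertices (3,4), (3,5), (4.7,5), (4,4).
By the shoelace formula its area is 1.35.

1.35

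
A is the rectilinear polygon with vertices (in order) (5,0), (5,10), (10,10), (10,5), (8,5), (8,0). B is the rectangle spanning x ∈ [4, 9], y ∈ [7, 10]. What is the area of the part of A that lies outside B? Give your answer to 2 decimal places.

28.00

|A| = 40, |A∩B| = 12.
|A ∖ B| = |A| − |A∩B| = 40 − 12 = 28.00.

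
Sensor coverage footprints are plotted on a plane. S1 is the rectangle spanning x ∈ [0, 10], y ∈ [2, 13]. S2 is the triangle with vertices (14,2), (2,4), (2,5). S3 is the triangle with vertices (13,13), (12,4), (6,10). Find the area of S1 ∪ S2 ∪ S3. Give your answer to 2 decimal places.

129.24

By inclusion–exclusion:
Individual areas: |S1| = 110, |S2| = 6, |S3| = 30.
|S1∩S2| = 5.3333.
|S1∩S3| = 11.4286.
|S2∩S3| = 0.
|S1∩S2∩S3| = 0.
|S1 ∪ S2 ∪ S3| = 146 − 16.7619 + 0 = 129.24.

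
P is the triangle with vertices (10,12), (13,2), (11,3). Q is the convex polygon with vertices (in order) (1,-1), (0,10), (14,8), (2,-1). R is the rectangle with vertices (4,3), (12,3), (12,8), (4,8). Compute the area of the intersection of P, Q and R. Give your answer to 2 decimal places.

1.98

The intersection is the polygon with vertices (10.718,5.538), (10.444,8), (11.2,8), (11.714,6.286).
By the shoelace formula its area is 1.98.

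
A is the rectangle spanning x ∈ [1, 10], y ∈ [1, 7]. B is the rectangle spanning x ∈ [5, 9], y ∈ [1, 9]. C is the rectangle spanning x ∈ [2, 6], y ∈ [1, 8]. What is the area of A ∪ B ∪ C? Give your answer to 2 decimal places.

By inclusion–exclusion:
Individual areas: |A| = 54, |B| = 32, |C| = 28.
|A∩B|: x∈[5,9], y∈[1,7] → 4·6 = 24.
|A∩C|: x∈[2,6], y∈[1,7] → 4·6 = 24.
|B∩C|: x∈[5,6], y∈[1,8] → 1·7 = 7.
|A∩B∩C| = 6.
|A ∪ B ∪ C| = 114 − 55 + 6 = 65.00.

65.00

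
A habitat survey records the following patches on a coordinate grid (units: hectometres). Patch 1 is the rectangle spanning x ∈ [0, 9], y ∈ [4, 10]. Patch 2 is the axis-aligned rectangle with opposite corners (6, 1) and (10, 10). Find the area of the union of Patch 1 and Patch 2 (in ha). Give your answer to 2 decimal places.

By inclusion–exclusion:
Individual areas: |Patch 1| = 54, |Patch 2| = 36.
|Patch 1∩Patch 2|: x∈[6,9], y∈[4,10] → 3·6 = 18.
|Patch 1 ∪ Patch 2| = 90 − 18 = 72.00.

72.00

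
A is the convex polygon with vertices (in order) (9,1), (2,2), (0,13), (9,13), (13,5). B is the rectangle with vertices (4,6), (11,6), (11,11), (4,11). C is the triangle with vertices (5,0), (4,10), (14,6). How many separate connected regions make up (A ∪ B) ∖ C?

(A ∪ B) ∖ C splits into 2 disjoint pieces (area 65.5806, area 5.6949).

2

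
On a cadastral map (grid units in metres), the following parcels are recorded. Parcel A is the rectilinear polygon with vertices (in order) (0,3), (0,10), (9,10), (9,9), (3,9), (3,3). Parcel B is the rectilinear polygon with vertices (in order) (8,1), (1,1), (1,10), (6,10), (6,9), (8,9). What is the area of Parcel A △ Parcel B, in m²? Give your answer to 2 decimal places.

|Parcel A| = 27, |Parcel B| = 61, |Parcel A∩Parcel B| = 17.
|Parcel A △ Parcel B| = |Parcel A| + |Parcel B| − 2·|Parcel A∩Parcel B| = 27 + 61 − 34 = 54.00.

54.00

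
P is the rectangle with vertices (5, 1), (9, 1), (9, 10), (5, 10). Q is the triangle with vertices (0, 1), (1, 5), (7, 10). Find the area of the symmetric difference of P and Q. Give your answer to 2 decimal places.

43.69

|P| = 36, |Q| = 9.5, |P∩Q| = 0.9048.
|P △ Q| = |P| + |Q| − 2·|P∩Q| = 36 + 9.5 − 1.8095 = 43.69.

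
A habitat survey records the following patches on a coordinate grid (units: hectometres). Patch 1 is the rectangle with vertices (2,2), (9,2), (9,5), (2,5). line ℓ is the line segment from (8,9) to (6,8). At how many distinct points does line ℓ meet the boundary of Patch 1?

0

The segment lies entirely outside Patch 1 and never meets its boundary.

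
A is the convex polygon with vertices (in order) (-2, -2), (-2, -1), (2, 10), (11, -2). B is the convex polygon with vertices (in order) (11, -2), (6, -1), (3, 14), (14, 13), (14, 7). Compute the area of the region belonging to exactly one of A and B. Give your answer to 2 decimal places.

|A| = 80, |B| = 129, |A∩B| = 18.5455.
|A △ B| = |A| + |B| − 2·|A∩B| = 80 + 129 − 37.0909 = 171.91.

171.91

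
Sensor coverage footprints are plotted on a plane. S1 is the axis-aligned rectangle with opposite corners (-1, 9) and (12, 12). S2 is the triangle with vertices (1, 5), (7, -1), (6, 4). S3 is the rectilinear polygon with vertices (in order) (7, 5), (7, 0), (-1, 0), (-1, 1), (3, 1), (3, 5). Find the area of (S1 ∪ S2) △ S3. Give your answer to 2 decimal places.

|S1 ∪ S2| = 51.
|(S1 ∪ S2) ∩ S3| = 10.
|(S1 ∪ S2) △ S3| = 51 + 24 − 20 = 55.00.

55.00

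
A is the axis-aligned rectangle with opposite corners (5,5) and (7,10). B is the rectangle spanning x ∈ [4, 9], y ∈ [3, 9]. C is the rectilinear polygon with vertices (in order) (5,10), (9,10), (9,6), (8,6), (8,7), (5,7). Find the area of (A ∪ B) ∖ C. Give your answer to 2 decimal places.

|A ∪ B| = 32.
|(A ∪ B) ∩ C| = 11.
|(A ∪ B) ∖ C| = 32 − 11 = 21.00.

21.00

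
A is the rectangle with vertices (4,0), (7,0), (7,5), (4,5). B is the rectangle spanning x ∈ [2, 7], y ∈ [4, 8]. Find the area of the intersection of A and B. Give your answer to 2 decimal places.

|A∩B|: x∈[4,7], y∈[4,5] → 3·1 = 3.

3.00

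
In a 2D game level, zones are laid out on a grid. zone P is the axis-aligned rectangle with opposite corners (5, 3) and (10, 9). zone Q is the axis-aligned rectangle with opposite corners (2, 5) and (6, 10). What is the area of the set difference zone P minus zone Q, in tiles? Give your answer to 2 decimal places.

26.00

|zone P∩zone Q|: x∈[5,6], y∈[5,9] → 1·4 = 4.
|zone P| = 30.
|zone P ∖ zone Q| = |zone P| − |zone P∩zone Q| = 30 − 4 = 26.00.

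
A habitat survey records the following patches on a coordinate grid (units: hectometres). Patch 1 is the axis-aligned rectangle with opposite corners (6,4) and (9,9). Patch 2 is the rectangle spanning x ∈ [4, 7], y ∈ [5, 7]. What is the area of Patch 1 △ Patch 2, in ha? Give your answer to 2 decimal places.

|Patch 1∩Patch 2|: x∈[6,7], y∈[5,7] → 1·2 = 2.
|Patch 1 △ Patch 2| = |Patch 1| + |Patch 2| − 2·|Patch 1∩Patch 2| = 15 + 6 − 4 = 17.00.

17.00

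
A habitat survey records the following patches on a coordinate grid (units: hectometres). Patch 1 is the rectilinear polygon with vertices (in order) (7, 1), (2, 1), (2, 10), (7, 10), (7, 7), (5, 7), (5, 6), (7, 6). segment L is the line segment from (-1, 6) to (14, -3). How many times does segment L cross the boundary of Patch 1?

2

The segment meets the boundary at (7,1.2), (2,4.2).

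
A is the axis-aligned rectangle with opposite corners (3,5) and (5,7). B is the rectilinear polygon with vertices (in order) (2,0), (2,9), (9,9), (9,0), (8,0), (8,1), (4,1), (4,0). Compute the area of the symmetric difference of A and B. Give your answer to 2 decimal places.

55.00

|A| = 4, |B| = 59, |A∩B| = 4.
|A △ B| = |A| + |B| − 2·|A∩B| = 4 + 59 − 8 = 55.00.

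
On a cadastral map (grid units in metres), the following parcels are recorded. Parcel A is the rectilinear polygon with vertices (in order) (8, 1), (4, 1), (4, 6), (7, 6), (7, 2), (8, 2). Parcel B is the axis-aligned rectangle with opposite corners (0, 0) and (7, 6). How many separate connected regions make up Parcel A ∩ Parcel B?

1

Parcel A ∩ Parcel B is a single connected region.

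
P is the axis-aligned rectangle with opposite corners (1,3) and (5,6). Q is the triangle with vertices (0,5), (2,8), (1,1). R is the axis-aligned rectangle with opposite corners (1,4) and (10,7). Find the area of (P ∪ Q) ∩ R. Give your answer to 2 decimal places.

The region (P ∪ Q) ∩ R is the polygon with vertices (5,4), (1,4), (1,6.5), (1.333,7), (1.857,7), (1.714,6), (5,6).
By the shoelace formula its area is 8.70.

8.70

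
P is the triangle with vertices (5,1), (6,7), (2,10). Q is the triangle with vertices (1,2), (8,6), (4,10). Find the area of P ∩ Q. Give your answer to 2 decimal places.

The intersection is the polygon with vertices (6,7), (5.605,4.632), (4.08,3.76), (2.941,7.176), (3.561,8.829).
By the shoelace formula its area is 9.34.

9.34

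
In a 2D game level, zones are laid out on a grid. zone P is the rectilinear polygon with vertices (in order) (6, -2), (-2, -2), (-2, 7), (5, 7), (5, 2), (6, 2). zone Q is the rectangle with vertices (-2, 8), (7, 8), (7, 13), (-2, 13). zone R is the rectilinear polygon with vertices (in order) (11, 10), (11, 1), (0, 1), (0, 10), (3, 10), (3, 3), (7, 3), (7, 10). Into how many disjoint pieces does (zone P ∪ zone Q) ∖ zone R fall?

3

(zone P ∪ zone Q) ∖ zone R splits into 3 disjoint pieces (area 36, area 8, area 39).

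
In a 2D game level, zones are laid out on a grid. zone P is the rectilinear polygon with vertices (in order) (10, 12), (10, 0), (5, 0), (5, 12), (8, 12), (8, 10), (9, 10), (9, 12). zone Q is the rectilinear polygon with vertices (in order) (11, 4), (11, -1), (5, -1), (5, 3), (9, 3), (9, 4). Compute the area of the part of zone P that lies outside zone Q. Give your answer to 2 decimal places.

42.00

|zone P| = 58, |zone P∩zone Q| = 16.
|zone P ∖ zone Q| = |zone P| − |zone P∩zone Q| = 58 − 16 = 42.00.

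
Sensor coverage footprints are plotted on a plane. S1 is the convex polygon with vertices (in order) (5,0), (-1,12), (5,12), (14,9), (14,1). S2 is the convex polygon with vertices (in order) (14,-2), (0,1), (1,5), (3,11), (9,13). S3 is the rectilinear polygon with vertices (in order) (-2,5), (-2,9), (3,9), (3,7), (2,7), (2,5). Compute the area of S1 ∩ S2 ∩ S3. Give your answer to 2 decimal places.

The intersection is the polygon with vertices (2.333,9), (3,9), (3,7), (2,7), (2,6), (1.6,6.8).
By the shoelace formula its area is 2.23.

2.23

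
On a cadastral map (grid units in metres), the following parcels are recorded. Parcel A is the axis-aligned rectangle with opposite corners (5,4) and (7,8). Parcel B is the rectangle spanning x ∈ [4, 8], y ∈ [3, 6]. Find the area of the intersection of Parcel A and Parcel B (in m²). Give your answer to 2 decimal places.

4.00

|Parcel A∩Parcel B|: x∈[5,7], y∈[4,6] → 2·2 = 4.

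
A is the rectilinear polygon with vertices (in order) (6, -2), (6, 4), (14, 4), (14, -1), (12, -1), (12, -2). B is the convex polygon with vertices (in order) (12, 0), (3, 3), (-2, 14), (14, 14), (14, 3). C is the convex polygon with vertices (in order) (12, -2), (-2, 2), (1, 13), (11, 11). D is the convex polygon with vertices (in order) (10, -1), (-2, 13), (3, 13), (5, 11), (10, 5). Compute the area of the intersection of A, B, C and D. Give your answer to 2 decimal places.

The intersection is the polygon with vertices (8,1.333), (6,3.667), (6,4), (10,4), (10,0.667).
By the shoelace formula its area is 9.00.

9.00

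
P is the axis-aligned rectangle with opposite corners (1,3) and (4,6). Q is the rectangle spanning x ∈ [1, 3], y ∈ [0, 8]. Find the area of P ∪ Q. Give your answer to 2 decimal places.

19.00

By inclusion–exclusion:
Individual areas: |P| = 9, |Q| = 16.
|P∩Q|: x∈[1,3], y∈[3,6] → 2·3 = 6.
|P ∪ Q| = 25 − 6 = 19.00.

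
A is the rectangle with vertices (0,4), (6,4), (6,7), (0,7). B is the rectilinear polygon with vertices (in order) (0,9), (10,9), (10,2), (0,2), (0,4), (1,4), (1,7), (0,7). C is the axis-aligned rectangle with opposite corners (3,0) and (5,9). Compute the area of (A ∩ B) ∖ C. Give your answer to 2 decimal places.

|A ∩ B| = 15.
|(A ∩ B) ∩ C| = 6.
|(A ∩ B) ∖ C| = 15 − 6 = 9.00.

9.00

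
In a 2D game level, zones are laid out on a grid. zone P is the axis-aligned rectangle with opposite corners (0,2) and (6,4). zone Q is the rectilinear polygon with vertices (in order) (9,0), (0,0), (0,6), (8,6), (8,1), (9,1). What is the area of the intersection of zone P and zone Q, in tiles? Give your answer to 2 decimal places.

The intersection is the polygon with vertices (6,4), (6,2), (0,2), (0,4).
By the shoelace formula its area is 12.00.

12.00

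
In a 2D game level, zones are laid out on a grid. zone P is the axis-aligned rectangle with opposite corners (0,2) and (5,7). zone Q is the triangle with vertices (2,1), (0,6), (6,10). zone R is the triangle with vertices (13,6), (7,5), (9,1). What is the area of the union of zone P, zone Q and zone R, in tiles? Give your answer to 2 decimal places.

43.17

By inclusion–exclusion:
Individual areas: |zone P| = 25, |zone Q| = 19, |zone R| = 13.
|zone P∩zone Q| = 13.8278.
|zone P∩zone R| = 0.
|zone Q∩zone R| = 0.
|zone P∩zone Q∩zone R| = 0.
|zone P ∪ zone Q ∪ zone R| = 57 − 13.8278 + 0 = 43.17.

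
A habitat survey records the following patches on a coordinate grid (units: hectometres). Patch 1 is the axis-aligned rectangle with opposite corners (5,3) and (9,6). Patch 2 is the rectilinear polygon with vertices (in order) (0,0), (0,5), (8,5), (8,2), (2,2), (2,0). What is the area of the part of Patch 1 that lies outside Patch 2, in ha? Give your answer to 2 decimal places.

|Patch 1| = 12, |Patch 1∩Patch 2| = 6.
|Patch 1 ∖ Patch 2| = |Patch 1| − |Patch 1∩Patch 2| = 12 − 6 = 6.00.

6.00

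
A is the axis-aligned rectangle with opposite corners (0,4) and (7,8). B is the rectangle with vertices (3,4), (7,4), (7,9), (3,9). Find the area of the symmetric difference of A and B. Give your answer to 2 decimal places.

16.00

|A∩B|: x∈[3,7], y∈[4,8] → 4·4 = 16.
|A △ B| = |A| + |B| − 2·|A∩B| = 28 + 20 − 32 = 16.00.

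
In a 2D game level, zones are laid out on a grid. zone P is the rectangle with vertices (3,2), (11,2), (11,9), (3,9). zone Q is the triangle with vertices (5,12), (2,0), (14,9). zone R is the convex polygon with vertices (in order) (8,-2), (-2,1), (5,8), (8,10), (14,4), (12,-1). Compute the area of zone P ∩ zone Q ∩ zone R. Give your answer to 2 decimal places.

33.54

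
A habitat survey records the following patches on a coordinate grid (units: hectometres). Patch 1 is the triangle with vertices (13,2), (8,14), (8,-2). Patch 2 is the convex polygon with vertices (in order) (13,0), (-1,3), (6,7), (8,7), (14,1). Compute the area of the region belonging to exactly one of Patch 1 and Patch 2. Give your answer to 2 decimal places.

55.80

|Patch 1| = 40, |Patch 2| = 51.5, |Patch 1∩Patch 2| = 17.8496.
|Patch 1 △ Patch 2| = |Patch 1| + |Patch 2| − 2·|Patch 1∩Patch 2| = 40 + 51.5 − 35.6992 = 55.80.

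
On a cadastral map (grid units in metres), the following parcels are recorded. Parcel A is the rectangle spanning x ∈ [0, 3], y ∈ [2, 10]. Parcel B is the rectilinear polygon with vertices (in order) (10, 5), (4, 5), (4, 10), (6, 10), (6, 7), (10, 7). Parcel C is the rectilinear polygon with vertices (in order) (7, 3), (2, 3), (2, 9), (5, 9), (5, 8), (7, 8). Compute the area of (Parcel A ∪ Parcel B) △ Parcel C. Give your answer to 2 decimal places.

|Parcel A ∪ Parcel B| = 42.
|(Parcel A ∪ Parcel B) ∩ Parcel C| = 15.
|(Parcel A ∪ Parcel B) △ Parcel C| = 42 + 28 − 30 = 40.00.

40.00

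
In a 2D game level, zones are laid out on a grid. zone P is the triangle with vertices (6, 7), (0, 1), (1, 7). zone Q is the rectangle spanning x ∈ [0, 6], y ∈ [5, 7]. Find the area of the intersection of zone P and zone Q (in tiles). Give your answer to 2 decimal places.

8.33

The intersection is the polygon with vertices (4,5), (0.667,5), (1,7), (6,7).
By the shoelace formula its area is 8.33.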